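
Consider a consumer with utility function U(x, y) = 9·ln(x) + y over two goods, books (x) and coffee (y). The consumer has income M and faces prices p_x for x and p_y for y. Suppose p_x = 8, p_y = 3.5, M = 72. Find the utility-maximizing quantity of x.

MU_x = 9/x, MU_y = 1. Tangency: 9/x = p_x/p_y.
So x*(p_x,p_y) = 9·p_y/p_x, independent of income; and y* = (M − 9·p_y)/p_y.
At the given prices: x* = 9·3.5/8 = 3.9375.

x* = 3.9375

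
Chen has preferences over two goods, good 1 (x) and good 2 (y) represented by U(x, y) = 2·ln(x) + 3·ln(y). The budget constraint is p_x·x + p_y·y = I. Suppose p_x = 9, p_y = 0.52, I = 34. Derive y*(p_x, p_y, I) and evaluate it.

MU_x/MU_y = (2·y)/(3·x); tangency sets this equal to p_x/p_y.
Rearranging, p_y·y = (3/2)·p_x·x. Substituting into the budget gives p_x·x·(1 + (3/2)) = I.
Demand: x*(p_x,p_y,I) = 0.4·I/p_x and y* = 0.6·I/p_y.
At p_x=9, p_y=0.52, I=34: y* = 0.6·34/0.52 = 39.2308.

y* = 39.2308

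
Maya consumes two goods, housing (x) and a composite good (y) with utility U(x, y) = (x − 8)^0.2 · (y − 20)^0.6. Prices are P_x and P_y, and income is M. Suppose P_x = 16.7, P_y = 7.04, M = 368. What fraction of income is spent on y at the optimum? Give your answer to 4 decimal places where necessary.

share on y = 0.5734

This is Cobb-Douglas in (x−8, y−20): tangency gives 0.2·P_y·(y−20) = 0.6·P_x·(x−8).
Substituting into the budget: x* = 8 + 0.25·(M − 8·P_x − 20·P_y)/P_x, and y* = 20 + 0.75·(…)/P_y.
Discretionary income = 368 − 8·16.7 − 20·7.04 = 93.6; x* = 8 + 0.25·93.6/16.7 = 9.4012; y* = 20 + 0.75·93.6/7.04 = 29.9716.
Expenditure on y: 7.04·29.9716 = 211; share = 0.5734.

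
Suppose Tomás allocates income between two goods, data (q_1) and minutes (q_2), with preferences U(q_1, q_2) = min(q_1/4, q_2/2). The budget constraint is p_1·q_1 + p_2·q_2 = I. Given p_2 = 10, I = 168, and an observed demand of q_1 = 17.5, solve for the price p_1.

p_1 = 4.6

With perfect complements, no substitution: consume in ratio q_1:q_2 = 4:2.
Budget: p_1·q_1 + p_2·(1/2)·q_1 = I, so (4·p_1 + 2·p_2)·q_1 = 4·I.
Demand: q_1*(p_1,p_2,I) = 4·I/(4·p_1 + 2·p_2), q_2* = 2·I/(4·p_1 + 2·p_2).
Set q_1* = 17.5 in the demand function and solve for p_1: p_1 = 4.6.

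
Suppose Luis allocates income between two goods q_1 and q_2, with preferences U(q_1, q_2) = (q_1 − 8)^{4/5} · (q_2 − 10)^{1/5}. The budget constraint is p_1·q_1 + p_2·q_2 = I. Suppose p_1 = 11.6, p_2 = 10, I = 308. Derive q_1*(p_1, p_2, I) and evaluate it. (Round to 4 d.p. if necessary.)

Let q_1' = q_1−8, q_2' = q_2−10. MRS = 4·q_2'/q_1' = p_1/p_2.
Substituting into the budget: q_1* = 8 + 0.8·(I − 8·p_1 − 10·p_2)/p_1, and q_2* = 10 + 0.2·(…)/p_2.
Discretionary income = 308 − 8·11.6 − 10·10 = 115.2; q_1* = 8 + 0.8·115.2/11.6 = 15.9448.

q_1* = 15.9448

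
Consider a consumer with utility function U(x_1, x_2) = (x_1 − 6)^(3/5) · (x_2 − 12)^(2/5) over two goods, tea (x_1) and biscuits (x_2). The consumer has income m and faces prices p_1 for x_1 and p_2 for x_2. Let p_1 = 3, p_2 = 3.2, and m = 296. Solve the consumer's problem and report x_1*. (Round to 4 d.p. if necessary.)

Discretionary income = 296 − 6·3 − 12·3.2 = 239.6; x_1* = 6 + 0.6·239.6/3 = 53.92.

x_1* = 53.92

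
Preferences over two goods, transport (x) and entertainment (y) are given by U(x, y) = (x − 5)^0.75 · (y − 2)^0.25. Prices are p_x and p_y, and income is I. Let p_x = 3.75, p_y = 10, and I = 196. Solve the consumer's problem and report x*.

MRS = 3·(y−2)/(x−5). Tangency with p_x/p_y gives y−2 = (1/3)·(p_x/p_y)·(x−5).
Substituting into the budget: x* = 5 + 0.75·(I − 5·p_x − 2·p_y)/p_x, and y* = 2 + 0.25·(…)/p_y.
Discretionary income = 196 − 5·3.75 − 2·10 = 157.25; x* = 5 + 0.75·157.25/3.75 = 36.45.

x* = 36.45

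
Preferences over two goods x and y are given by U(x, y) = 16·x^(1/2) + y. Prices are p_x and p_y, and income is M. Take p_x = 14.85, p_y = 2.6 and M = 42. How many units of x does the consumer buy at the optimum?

x* = 1.9619

Utility is quasi-linear in y; the FOC for x is 8/√x = p_x/p_y.
Solve: √x = 8·p_y/p_x, so x*(p_x,p_y) = (8·p_y/p_x)², and y* = (M − p_x·x*)/p_y.
Plugging in: x* = (8·2.6/14.85)² = 1.9619.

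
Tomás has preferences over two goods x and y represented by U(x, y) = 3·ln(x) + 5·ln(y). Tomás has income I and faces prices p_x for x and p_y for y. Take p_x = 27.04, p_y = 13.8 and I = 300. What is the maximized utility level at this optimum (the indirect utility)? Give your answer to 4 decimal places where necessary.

V = 17.3225

Tangency: MRS = (3/5)·y/x = p_x/p_y.
Rearranging, p_y·y = (5/3)·p_x·x. Substituting into the budget gives p_x·x·(1 + (5/3)) = I.
Demand: x*(p_x,p_y,I) = 0.375·I/p_x and y* = 0.625·I/p_y.
At p_x=27.04, p_y=13.8, I=300: x* = 0.375·300/27.04 = 4.1605, y* = 13.587.
Utility at the optimum: U(4.1605, 13.587) = 17.3225.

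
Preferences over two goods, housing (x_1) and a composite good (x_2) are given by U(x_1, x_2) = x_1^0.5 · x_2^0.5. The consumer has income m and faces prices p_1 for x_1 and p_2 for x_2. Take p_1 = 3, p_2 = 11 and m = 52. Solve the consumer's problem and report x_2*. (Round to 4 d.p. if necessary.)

Tangency: MRS = x_2/x_1 = p_1/p_2.
So 0.5·p_2·x_2 = 0.5·p_1·x_1; combined with the budget, a share 0.5 of income goes to x_1.
Demand: x_1*(p_1,p_2,m) = 0.5·m/p_1 and x_2* = 0.5·m/p_2.
At p_1=3, p_2=11, m=52: x_2* = 0.5·52/11 = 2.3636.

x_2* = 2.3636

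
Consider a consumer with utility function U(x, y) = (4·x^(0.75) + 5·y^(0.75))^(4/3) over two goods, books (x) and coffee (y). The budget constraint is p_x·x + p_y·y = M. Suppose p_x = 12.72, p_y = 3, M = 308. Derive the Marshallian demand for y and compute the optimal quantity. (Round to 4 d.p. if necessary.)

y* = 102.1179

With the ratio pinned down, the budget gives x* = M/(p_x + p_y·(y/x)) and y* = (y/x)·x*.
Numerically y/x = 789.0481, so x* = 308/(12.72 + 3·789.0481) = 0.1294 and y* = 789.0481·0.1294 = 102.1179.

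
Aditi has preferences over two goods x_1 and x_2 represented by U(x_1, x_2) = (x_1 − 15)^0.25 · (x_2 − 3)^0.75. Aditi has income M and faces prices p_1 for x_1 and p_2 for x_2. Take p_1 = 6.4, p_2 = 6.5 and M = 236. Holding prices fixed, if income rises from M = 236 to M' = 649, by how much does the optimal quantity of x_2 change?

Substituting into the budget: x_1* = 15 + 0.25·(M − 15·p_1 − 3·p_2)/p_1, and x_2* = 3 + 0.75·(…)/p_2.
Discretionary income = 236 − 15·6.4 − 3·6.5 = 120.5; x_2* = 3 + 0.75·120.5/6.5 = 16.9038.
At M' = 649: x_2* = 64.5577. Change: 64.5577 − 16.9038 = 47.6538.

Δx_2* = 47.6538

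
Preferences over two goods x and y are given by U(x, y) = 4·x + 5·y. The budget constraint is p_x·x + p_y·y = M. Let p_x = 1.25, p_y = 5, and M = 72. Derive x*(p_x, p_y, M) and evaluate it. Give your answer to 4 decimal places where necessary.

Perfect substitutes: compare marginal utility per dollar. 4/p_x vs 5/p_y → 3.2 vs 1.
x gives more utility per dollar, so spend all income on x: x* = M/p_x, y* = 0.
Numerically: x* = 57.6, y* = 0.

x* = 57.6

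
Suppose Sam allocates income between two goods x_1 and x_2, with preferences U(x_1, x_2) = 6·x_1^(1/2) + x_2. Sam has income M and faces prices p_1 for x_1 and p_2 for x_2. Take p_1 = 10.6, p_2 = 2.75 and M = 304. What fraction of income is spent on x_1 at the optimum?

share on x_1 = 0.0211

Set MRS = p_1/p_2: 3·x_1^(−1/2) = p_1/p_2.
Solve: √x_1 = 3·p_2/p_1, so x_1*(p_1,p_2) = (3·p_2/p_1)², and x_2* = (M − p_1·x_1*)/p_2.
Plugging in: x_1* = (3·2.75/10.6)² = 0.6058, x_2* = 108.2105.
Expenditure on x_1: 10.6·0.6058 = 6.421; share = 0.0211.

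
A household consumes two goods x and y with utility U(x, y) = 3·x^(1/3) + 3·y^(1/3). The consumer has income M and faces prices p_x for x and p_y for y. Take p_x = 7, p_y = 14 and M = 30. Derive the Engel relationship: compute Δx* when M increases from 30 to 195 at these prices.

From the CES first-order condition, (y/x)^(2/3) = p_x/p_y.
Solve for the ratio: y/x = [p_x/p_y]^(1.5).
Substitute y = (y/x)·x into the budget: x* = M/(p_x + p_y·(y/x)).
Numerically y/x = 0.353553, so x* = 30/(7 + 14·0.353553) = 2.5105.
At M' = 195: x* = 16.3183. Change: 16.3183 − 2.5105 = 13.8078.

Δx* = 13.8078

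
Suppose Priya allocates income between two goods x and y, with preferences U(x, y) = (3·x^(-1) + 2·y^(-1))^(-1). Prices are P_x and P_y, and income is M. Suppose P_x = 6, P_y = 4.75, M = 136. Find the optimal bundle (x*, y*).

x* = 13.1288, y* = 12.0478

MRS = MU_x/MU_y = (3/2)·(y/x)^(2). Set equal to P_x/P_y.
Solve for the ratio: y/x = [(2/3)·P_x/P_y]^(0.5).
Substitute y = (y/x)·x into the budget: x* = M/(P_x + P_y·(y/x)).
Numerically y/x = 0.917663, so x* = 136/(6 + 4.75·0.917663) = 13.1288 and y* = 0.917663·13.1288 = 12.0478.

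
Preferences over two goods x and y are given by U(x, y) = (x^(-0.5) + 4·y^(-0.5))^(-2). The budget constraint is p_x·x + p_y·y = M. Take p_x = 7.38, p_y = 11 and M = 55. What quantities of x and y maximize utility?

x* = 1.9216, y* = 3.7108

MRS = MU_x/MU_y = (1/4)·(y/x)^(1.5). Set equal to p_x/p_y.
Solve for the ratio: y/x = [4·p_x/p_y]^(2/3).
Substitute y = (y/x)·x into the budget: x* = M/(p_x + p_y·(y/x)).
Numerically y/x = 1.931149, so x* = 55/(7.38 + 11·1.931149) = 1.9216 and y* = 1.931149·1.9216 = 3.7108.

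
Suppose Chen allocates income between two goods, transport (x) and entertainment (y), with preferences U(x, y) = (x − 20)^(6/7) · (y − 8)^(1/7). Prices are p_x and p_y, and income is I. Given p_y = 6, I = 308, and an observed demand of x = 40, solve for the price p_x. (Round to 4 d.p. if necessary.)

Let x' = x−20, y' = y−8. MRS = 6·y'/x' = p_x/p_y.
Substituting into the budget: x* = 20 + 6/7·(I − 20·p_x − 8·p_y)/p_x, and y* = 8 + 1/7·(…)/p_y.
Set x* = 40 in the demand function and solve for p_x: p_x = 6.

p_x = 6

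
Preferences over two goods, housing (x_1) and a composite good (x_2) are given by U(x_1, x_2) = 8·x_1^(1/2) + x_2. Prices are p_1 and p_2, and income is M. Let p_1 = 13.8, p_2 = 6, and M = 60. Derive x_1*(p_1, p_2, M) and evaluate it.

Thus x_1* = (4·p_2/p_1)² — independent of M — with the rest of income spent on x_2.
Plugging in: x_1* = (4·6/13.8)² = 3.0246.

x_1* = 3.0246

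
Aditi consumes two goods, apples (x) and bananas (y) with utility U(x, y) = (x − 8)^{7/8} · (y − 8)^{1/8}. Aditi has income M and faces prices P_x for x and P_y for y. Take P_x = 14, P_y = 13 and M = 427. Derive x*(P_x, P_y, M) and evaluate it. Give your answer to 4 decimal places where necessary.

This is Cobb-Douglas in (x−8, y−8): tangency gives 0.875·P_y·(y−8) = 0.125·P_x·(x−8).
After buying the subsistence bundle (8, 8), a share 0.875 of the remaining income goes to x: x* = 8 + 0.875·(M − 8P_x − 8P_y)/P_x.
Discretionary income = 427 − 8·14 − 8·13 = 211; x* = 8 + 0.875·211/14 = 21.1875.

x* = 21.1875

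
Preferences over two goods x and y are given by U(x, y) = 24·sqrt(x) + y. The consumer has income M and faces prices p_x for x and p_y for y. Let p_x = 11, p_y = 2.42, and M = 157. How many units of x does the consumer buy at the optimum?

MU_x = 12/√x, MU_y = 1. Tangency: 12/√x = p_x/p_y.
Thus x* = (12·p_y/p_x)² — independent of M — with the rest of income spent on y.
Plugging in: x* = (12·2.42/11)² = 6.9696.

x* = 6.9696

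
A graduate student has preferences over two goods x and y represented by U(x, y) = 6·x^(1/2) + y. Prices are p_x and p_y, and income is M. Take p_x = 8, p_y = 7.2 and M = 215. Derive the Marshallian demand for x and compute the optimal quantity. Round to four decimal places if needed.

Plugging in: x* = (3·7.2/8)² = 7.29.

x* = 7.29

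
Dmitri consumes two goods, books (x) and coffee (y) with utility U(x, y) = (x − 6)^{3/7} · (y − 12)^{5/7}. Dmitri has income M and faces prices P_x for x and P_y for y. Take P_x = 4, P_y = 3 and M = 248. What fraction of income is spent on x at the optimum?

share on x = 0.381

This is Cobb-Douglas in (x−6, y−12): tangency gives 3/7·P_y·(y−12) = 5/7·P_x·(x−6).
After buying the subsistence bundle (6, 12), a share 0.375 of the remaining income goes to x: x* = 6 + 0.375·(M − 6P_x − 12P_y)/P_x.
Discretionary income = 248 − 6·4 − 12·3 = 188; x* = 6 + 0.375·188/4 = 23.625; y* = 12 + 0.625·188/3 = 51.1667.
Expenditure on x: 4·23.625 = 94.5; share = 0.381.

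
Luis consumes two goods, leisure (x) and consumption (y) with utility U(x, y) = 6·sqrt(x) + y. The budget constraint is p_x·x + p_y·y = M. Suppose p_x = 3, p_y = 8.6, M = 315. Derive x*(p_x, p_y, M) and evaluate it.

x* = 73.96

Set MRS = p_x/p_y: 3·x^(−1/2) = p_x/p_y.
Solve: √x = 3·p_y/p_x, so x*(p_x,p_y) = (3·p_y/p_x)², and y* = (M − p_x·x*)/p_y.
Plugging in: x* = (3·8.6/3)² = 73.96.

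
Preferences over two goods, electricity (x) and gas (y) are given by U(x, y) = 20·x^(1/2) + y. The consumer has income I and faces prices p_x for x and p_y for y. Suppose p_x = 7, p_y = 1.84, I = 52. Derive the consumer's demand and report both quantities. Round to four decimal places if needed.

x* = 6.9094, y* = 1.9752

MU_x = 10/√x, MU_y = 1. Tangency: 10/√x = p_x/p_y.
Solve: √x = 10·p_y/p_x, so x*(p_x,p_y) = (10·p_y/p_x)², and y* = (I − p_x·x*)/p_y.
Plugging in: x* = (10·1.84/7)² = 6.9094, y* = 1.9752.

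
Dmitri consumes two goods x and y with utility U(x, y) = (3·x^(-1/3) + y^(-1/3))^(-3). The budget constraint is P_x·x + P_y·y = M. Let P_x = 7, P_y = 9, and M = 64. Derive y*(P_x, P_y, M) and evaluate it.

MRS = MU_x/MU_y = 3·(y/x)^(4/3). Set equal to P_x/P_y.
Hence y/x = ((1/3)·P_x/P_y)^(1/(4/3)), i.e. raised to the 0.75 power.
With the ratio pinned down, the budget gives x* = M/(P_x + P_y·(y/x)) and y* = (y/x)·x*.
Numerically y/x = 0.36333, so x* = 64/(7 + 9·0.36333) = 6.2318 and y* = 0.36333·6.2318 = 2.2642.

y* = 2.2642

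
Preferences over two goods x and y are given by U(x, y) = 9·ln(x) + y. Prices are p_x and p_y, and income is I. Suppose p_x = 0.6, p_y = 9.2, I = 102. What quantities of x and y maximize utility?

Set MRS = p_x/p_y: (9/x)/1 = p_x/p_y.
So x*(p_x,p_y) = 9·p_y/p_x, independent of income; and y* = (I − 9·p_y)/p_y.
At the given prices: x* = 9·9.2/0.6 = 138, and y* = 2.087.

x* = 138, y* = 2.087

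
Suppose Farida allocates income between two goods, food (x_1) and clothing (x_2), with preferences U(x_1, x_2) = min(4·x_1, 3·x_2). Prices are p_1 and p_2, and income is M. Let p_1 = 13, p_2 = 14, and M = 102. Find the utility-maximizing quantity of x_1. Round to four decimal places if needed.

With perfect complements, no substitution: consume in ratio x_1:x_2 = 3:4.
Budget: p_1·x_1 + p_2·(4/3)·x_1 = M, so (3·p_1 + 4·p_2)·x_1 = 3·M.
Demand: x_1*(p_1,p_2,M) = 3·M/(3·p_1 + 4·p_2), x_2* = 4·M/(3·p_1 + 4·p_2).
Here 3·13 + 4·14 = 95, giving x_1* = 3.2211.

x_1* = 3.2211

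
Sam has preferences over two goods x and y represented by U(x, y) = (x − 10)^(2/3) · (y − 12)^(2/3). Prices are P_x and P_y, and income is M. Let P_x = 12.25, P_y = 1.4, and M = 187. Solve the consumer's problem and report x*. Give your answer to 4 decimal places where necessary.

x* = 11.9469

After buying the subsistence bundle (10, 12), a share 0.5 of the remaining income goes to x: x* = 10 + 0.5·(M − 10P_x − 12P_y)/P_x.
Discretionary income = 187 − 10·12.25 − 12·1.4 = 47.7; x* = 10 + 0.5·47.7/12.25 = 11.9469.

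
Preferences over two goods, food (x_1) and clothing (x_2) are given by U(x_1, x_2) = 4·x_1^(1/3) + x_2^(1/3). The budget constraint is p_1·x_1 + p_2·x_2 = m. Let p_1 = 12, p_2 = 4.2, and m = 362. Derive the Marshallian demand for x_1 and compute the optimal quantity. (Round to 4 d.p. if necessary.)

x_1* = 24.9046

From the CES first-order condition, 4·(x_2/x_1)^(2/3) = p_1/p_2.
Hence x_2/x_1 = ((1/4)·p_1/p_2)^(1/(2/3)), i.e. raised to the 1.5 power.
Substitute x_2 = (x_2/x_1)·x_1 into the budget: x_1* = m/(p_1 + p_2·(x_2/x_1)).
Numerically x_2/x_1 = 0.603682, so x_1* = 362/(12 + 4.2·0.603682) = 24.9046.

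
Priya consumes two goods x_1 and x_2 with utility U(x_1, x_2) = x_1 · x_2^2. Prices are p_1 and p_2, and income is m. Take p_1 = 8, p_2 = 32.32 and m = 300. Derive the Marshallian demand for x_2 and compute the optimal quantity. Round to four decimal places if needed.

MU_x_1/MU_x_2 = (x_2)/(2·x_1); tangency sets this equal to p_1/p_2.
Rearranging, p_2·x_2 = 2·p_1·x_1. Substituting into the budget gives p_1·x_1·(1 + 2) = m.
Demand: x_1*(p_1,p_2,m) = 1/3·m/p_1 and x_2* = 2/3·m/p_2.
At p_1=8, p_2=32.32, m=300: x_2* = 2/3·300/32.32 = 6.1881.

x_2* = 6.1881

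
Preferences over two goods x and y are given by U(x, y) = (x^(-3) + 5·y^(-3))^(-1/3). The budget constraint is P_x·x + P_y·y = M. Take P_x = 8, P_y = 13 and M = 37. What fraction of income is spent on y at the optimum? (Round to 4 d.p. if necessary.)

share on y = 0.6828

From the CES first-order condition, (1/5)·(y/x)^(4) = P_x/P_y.
Solve for the ratio: y/x = [5·P_x/P_y]^(0.25).
Substitute y = (y/x)·x into the budget: x* = M/(P_x + P_y·(y/x)).
Numerically y/x = 1.32443, so x* = 37/(8 + 13·1.32443) = 1.4672 and y* = 1.32443·1.4672 = 1.9432.
Expenditure on y: 13·1.9432 = 25.2622; share = 0.6828.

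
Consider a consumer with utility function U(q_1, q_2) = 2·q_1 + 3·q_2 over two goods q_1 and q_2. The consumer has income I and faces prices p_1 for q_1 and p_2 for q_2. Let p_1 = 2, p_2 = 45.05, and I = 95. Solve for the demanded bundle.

Linear utility — the consumer picks whichever good has higher MU/price: 2/2 = 1 vs 3/45.05 = 0.0666.
q_1 gives more utility per dollar, so spend all income on q_1: q_1* = I/p_1, q_2* = 0.
Numerically: q_1* = 47.5, q_2* = 0.

q_1* = 47.5, q_2* = 0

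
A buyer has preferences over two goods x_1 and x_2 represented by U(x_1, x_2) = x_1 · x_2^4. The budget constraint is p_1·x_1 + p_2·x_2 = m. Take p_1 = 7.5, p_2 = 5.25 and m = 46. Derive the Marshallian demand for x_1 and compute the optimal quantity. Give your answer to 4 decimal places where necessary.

x_1* = 1.2267

The MRS is (1/4)·x_2/x_1. Set MRS = p_1/p_2.
So p_2·x_2 = 4·p_1·x_1; combined with the budget, a share 0.2 of income goes to x_1.
Demand: x_1*(p_1,p_2,m) = 0.2·m/p_1 and x_2* = 0.8·m/p_2.
At p_1=7.5, p_2=5.25, m=46: x_1* = 0.2·46/7.5 = 1.2267.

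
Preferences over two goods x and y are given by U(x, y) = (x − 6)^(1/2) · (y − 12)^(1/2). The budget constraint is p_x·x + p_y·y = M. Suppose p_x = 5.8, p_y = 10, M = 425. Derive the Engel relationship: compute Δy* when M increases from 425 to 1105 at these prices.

Let x' = x−6, y' = y−12. MRS = y'/x' = p_x/p_y.
After buying the subsistence bundle (6, 12), a share 0.5 of the remaining income goes to x: x* = 6 + 0.5·(M − 6p_x − 12p_y)/p_x.
Discretionary income = 425 − 6·5.8 − 12·10 = 270.2; y* = 12 + 0.5·270.2/10 = 25.51.
At M' = 1105: y* = 59.51. Change: 59.51 − 25.51 = 34.

Δy* = 34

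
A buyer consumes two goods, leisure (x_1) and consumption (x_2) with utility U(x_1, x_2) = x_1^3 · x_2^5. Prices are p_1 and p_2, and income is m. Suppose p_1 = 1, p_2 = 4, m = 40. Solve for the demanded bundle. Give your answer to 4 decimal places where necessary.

x_1* = 15, x_2* = 6.25

Demand: x_1*(p_1,p_2,m) = 0.375·m/p_1 and x_2* = 0.625·m/p_2.
At p_1=1, p_2=4, m=40: x_1* = 0.375·40/1 = 15, x_2* = 6.25.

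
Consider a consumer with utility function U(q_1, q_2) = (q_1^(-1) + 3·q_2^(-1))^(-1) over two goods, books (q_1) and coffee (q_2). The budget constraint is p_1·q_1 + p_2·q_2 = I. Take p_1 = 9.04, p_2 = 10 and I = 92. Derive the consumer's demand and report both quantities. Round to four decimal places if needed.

From the CES first-order condition, (1/3)·(q_2/q_1)^(2) = p_1/p_2.
Solve for the ratio: q_2/q_1 = [3·p_1/p_2]^(0.5).
Substitute q_2 = (q_2/q_1)·q_1 into the budget: q_1* = I/(p_1 + p_2·(q_2/q_1)).
Numerically q_2/q_1 = 1.646815, so q_1* = 92/(9.04 + 10·1.646815) = 3.6067 and q_2* = 1.646815·3.6067 = 5.9396.

q_1* = 3.6067, q_2* = 5.9396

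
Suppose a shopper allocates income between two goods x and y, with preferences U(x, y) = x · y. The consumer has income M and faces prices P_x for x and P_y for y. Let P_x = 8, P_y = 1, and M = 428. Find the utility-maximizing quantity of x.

Tangency: MRS = y/x = P_x/P_y.
So P_y·y = P_x·x; combined with the budget, a share 0.5 of income goes to x.
Demand: x*(P_x,P_y,M) = 0.5·M/P_x and y* = 0.5·M/P_y.
At P_x=8, P_y=1, M=428: x* = 0.5·428/8 = 26.75.

x* = 26.75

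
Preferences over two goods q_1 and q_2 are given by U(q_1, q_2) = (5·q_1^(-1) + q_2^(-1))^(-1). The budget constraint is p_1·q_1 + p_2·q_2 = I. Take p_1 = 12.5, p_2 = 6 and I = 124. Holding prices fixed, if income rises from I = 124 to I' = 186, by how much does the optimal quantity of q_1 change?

From the CES first-order condition, 5·(q_2/q_1)^(2) = p_1/p_2.
Solve for the ratio: q_2/q_1 = [(1/5)·p_1/p_2]^(0.5).
With the ratio pinned down, the budget gives q_1* = I/(p_1 + p_2·(q_2/q_1)) and q_2* = (q_2/q_1)·q_1*.
Numerically q_2/q_1 = 0.645497, so q_1* = 124/(12.5 + 6·0.645497) = 7.5735.
At I' = 186: q_1* = 11.3602. Change: 11.3602 − 7.5735 = 3.7867.

Δq_1* = 3.7867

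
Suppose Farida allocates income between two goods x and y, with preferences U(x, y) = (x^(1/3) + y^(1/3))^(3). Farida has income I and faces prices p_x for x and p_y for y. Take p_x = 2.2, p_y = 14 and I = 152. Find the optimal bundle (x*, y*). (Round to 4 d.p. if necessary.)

MU_x ∝ x^(-2/3), MU_y ∝ y^(-2/3), so MRS = (y/x)^(2/3) = p_x/p_y.
Solve for the ratio: y/x = [p_x/p_y]^(1.5).
Substitute y = (y/x)·x into the budget: x* = I/(p_x + p_y·(y/x)).
Numerically y/x = 0.062293, so x* = 152/(2.2 + 14·0.062293) = 49.4774 and y* = 0.062293·49.4774 = 3.0821.

x* = 49.4774, y* = 3.0821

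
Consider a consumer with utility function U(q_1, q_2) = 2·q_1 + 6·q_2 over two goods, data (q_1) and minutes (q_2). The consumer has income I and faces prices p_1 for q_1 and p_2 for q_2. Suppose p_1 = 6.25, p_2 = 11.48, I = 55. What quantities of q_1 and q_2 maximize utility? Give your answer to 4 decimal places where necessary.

q_1* = 0, q_2* = 4.7909

Perfect substitutes: compare marginal utility per dollar. 2/p_1 vs 6/p_2 → 0.32 vs 0.5226.
q_2 gives more utility per dollar, so spend all income on q_2: q_2* = I/p_2, q_1* = 0.
Numerically: q_1* = 0, q_2* = 4.7909.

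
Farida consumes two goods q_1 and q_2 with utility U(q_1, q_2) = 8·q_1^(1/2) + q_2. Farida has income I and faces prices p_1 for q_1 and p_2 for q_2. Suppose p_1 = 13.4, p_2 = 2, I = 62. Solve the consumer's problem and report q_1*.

q_1* = 0.3564

Set MRS = p_1/p_2: 4·q_1^(−1/2) = p_1/p_2.
Thus q_1* = (4·p_2/p_1)² — independent of I — with the rest of income spent on q_2.
Plugging in: q_1* = (4·2/13.4)² = 0.3564.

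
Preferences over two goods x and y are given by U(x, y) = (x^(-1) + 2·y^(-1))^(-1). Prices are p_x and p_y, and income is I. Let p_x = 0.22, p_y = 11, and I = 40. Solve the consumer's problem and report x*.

x* = 16.5289

MU_x ∝ x^(-2), MU_y ∝ 2·y^(-2), so MRS = (1/2)·(y/x)^(2) = p_x/p_y.
Hence y/x = (2·p_x/p_y)^(1/(2)), i.e. raised to the 0.5 power.
Substitute y = (y/x)·x into the budget: x* = I/(p_x + p_y·(y/x)).
Numerically y/x = 0.2, so x* = 40/(0.22 + 11·0.2) = 16.5289.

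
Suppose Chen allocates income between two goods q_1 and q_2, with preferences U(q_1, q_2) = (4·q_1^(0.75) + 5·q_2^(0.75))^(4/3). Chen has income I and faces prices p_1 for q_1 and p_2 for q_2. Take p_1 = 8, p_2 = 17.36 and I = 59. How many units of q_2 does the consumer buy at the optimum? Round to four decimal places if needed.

q_2* = 0.6554

MU_q_1 ∝ 4·q_1^(-0.25), MU_q_2 ∝ 5·q_2^(-0.25), so MRS = (4/5)·(q_2/q_1)^(0.25) = p_1/p_2.
Solve for the ratio: q_2/q_1 = [(5/4)·p_1/p_2]^(4).
Substitute q_2 = (q_2/q_1)·q_1 into the budget: q_1* = I/(p_1 + p_2·(q_2/q_1)).
Numerically q_2/q_1 = 0.110103, so q_1* = 59/(8 + 17.36·0.110103) = 5.9527 and q_2* = 0.110103·5.9527 = 0.6554.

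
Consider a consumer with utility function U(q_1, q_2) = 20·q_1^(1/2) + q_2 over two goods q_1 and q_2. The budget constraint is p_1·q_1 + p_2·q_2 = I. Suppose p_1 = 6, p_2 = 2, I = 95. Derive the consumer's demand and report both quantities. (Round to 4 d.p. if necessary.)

q_1* = 11.1111, q_2* = 14.1667

Solve: √q_1 = 10·p_2/p_1, so q_1*(p_1,p_2) = (10·p_2/p_1)², and q_2* = (I − p_1·q_1*)/p_2.
Plugging in: q_1* = (10·2/6)² = 11.1111, q_2* = 14.1667.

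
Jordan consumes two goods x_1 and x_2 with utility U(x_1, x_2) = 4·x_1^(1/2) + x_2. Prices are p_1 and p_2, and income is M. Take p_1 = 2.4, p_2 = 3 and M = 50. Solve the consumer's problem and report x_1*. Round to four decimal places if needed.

Utility is quasi-linear in x_2; the FOC for x_1 is 2/√x_1 = p_1/p_2.
Thus x_1* = (2·p_2/p_1)² — independent of M — with the rest of income spent on x_2.
Plugging in: x_1* = (2·3/2.4)² = 6.25.

x_1* = 6.25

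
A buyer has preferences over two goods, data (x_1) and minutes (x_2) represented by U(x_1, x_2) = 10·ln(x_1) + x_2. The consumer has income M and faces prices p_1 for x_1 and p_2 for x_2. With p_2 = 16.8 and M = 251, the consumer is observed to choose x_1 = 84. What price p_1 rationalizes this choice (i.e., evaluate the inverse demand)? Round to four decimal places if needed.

p_1 = 2

Set MRS = p_1/p_2: (10/x_1)/1 = p_1/p_2.
So x_1*(p_1,p_2) = 10·p_2/p_1, independent of income; and x_2* = (M − 10·p_2)/p_2.
Set x_1* = 84 in the demand function and solve for p_1: p_1 = 2.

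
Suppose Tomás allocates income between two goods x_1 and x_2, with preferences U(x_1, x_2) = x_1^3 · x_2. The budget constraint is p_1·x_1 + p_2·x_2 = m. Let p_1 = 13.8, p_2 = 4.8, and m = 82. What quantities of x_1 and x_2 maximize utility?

x_1* = 4.4565, x_2* = 4.2708

MU_x_1/MU_x_2 = (3·x_2)/(x_1); tangency sets this equal to p_1/p_2.
So 3·p_2·x_2 = p_1·x_1; combined with the budget, a share 0.75 of income goes to x_1.
Demand: x_1*(p_1,p_2,m) = 0.75·m/p_1 and x_2* = 0.25·m/p_2.
At p_1=13.8, p_2=4.8, m=82: x_1* = 0.75·82/13.8 = 4.4565, x_2* = 4.2708.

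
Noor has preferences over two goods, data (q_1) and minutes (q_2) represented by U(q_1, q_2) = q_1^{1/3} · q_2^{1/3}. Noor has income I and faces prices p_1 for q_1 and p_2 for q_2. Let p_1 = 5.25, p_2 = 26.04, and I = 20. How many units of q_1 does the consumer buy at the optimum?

q_1* = 1.9048

Tangency: MRS = q_2/q_1 = p_1/p_2.
Rearranging, p_2·q_2 = p_1·q_1. Substituting into the budget gives p_1·q_1·(1 + 1) = I.
Demand: q_1*(p_1,p_2,I) = 0.5·I/p_1 and q_2* = 0.5·I/p_2.
At p_1=5.25, p_2=26.04, I=20: q_1* = 0.5·20/5.25 = 1.9048.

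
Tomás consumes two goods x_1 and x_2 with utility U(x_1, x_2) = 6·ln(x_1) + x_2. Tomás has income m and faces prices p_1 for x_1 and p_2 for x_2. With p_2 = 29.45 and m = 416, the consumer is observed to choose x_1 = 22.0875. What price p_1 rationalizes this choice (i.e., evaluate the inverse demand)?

p_1 = 8

Set MRS = p_1/p_2: (6/x_1)/1 = p_1/p_2.
So x_1*(p_1,p_2) = 6·p_2/p_1, independent of income; and x_2* = (m − 6·p_2)/p_2.
Set x_1* = 22.0875 in the demand function and solve for p_1: p_1 = 8.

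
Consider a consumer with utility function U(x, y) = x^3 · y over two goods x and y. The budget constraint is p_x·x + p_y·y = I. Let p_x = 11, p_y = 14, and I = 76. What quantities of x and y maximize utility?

The MRS is 3·y/x. Set MRS = p_x/p_y.
Rearranging, p_y·y = (1/3)·p_x·x. Substituting into the budget gives p_x·x·(1 + (1/3)) = I.
Demand: x*(p_x,p_y,I) = 0.75·I/p_x and y* = 0.25·I/p_y.
At p_x=11, p_y=14, I=76: x* = 0.75·76/11 = 5.1818, y* = 1.3571.

x* = 5.1818, y* = 1.3571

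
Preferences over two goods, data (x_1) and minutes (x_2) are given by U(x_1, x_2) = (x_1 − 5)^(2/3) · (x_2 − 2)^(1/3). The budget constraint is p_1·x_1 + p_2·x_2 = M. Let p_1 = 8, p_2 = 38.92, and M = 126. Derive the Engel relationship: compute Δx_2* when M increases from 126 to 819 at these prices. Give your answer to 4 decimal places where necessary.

Discretionary income = 126 − 5·8 − 2·38.92 = 8.16; x_2* = 2 + 1/3·8.16/38.92 = 2.0699.
At M' = 819: x_2* = 8.0051. Change: 8.0051 − 2.0699 = 5.9353.

Δx_2* = 5.9353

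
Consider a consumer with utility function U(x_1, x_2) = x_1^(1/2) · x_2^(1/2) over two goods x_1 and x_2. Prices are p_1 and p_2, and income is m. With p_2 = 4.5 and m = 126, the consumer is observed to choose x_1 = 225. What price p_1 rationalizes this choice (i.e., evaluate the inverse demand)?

MU_x_1/MU_x_2 = (0.5·x_2)/(0.5·x_1); tangency sets this equal to p_1/p_2.
Rearranging, p_2·x_2 = p_1·x_1. Substituting into the budget gives p_1·x_1·(1 + 1) = m.
Demand: x_1*(p_1,p_2,m) = 0.5·m/p_1 and x_2* = 0.5·m/p_2.
Set x_1* = 225 in the demand function and solve for p_1: p_1 = 0.28.

p_1 = 0.28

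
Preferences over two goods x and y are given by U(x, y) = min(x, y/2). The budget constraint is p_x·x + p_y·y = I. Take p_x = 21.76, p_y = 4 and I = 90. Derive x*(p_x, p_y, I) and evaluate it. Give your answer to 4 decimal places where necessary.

x* = 3.0242

Leontief preferences: the optimum is at the kink where x/1 = y/2, i.e. y = 2·x.
Budget: p_x·x + p_y·2·x = I, so (p_x + 2·p_y)·x = I.
Demand: x*(p_x,p_y,I) = I/(p_x + 2·p_y), y* = 2·I/(p_x + 2·p_y).
Here 21.76 + 2·4 = 29.76, giving x* = 3.0242.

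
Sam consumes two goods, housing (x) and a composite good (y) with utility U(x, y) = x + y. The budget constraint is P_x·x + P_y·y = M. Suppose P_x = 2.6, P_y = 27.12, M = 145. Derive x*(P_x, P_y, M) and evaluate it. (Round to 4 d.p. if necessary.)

Linear utility — the consumer picks whichever good has higher MU/price: 1/2.6 = 0.3846 vs 1/27.12 = 0.0369.
x gives more utility per dollar, so spend all income on x: x* = M/P_x, y* = 0.
Numerically: x* = 55.7692, y* = 0.

x* = 55.7692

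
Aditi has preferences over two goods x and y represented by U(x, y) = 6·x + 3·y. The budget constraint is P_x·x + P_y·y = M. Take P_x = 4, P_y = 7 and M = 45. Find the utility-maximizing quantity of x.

Perfect substitutes: compare marginal utility per dollar. 6/P_x vs 3/P_y → 1.5 vs 0.4286.
x gives more utility per dollar, so spend all income on x: x* = M/P_x, y* = 0.
Numerically: x* = 11.25, y* = 0.

x* = 11.25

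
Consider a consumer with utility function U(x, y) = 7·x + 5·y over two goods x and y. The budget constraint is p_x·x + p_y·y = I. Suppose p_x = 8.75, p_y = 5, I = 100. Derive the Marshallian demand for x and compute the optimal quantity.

Perfect substitutes: compare marginal utility per dollar. 7/p_x vs 5/p_y → 0.8 vs 1.
y gives more utility per dollar, so spend all income on y: y* = I/p_y, x* = 0.
Numerically: x* = 0, y* = 20.

x* = 0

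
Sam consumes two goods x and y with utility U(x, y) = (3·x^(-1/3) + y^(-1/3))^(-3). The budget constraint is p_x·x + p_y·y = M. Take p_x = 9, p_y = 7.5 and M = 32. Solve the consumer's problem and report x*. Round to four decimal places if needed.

x* = 2.5054

MU_x ∝ 3·x^(-4/3), MU_y ∝ y^(-4/3), so MRS = 3·(y/x)^(4/3) = p_x/p_y.
Solve for the ratio: y/x = [(1/3)·p_x/p_y]^(0.75).
Substitute y = (y/x)·x into the budget: x* = M/(p_x + p_y·(y/x)).
Numerically y/x = 0.502973, so x* = 32/(9 + 7.5·0.502973) = 2.5054.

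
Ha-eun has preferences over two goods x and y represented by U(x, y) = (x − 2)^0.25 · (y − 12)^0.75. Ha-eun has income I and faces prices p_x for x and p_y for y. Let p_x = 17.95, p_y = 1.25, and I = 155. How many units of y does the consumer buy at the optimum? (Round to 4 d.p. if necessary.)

y* = 74.46

Discretionary income = 155 − 2·17.95 − 12·1.25 = 104.1; y* = 12 + 0.75·104.1/1.25 = 74.46.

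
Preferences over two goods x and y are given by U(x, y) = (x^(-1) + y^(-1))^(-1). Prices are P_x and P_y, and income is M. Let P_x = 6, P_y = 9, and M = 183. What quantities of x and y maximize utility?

x* = 13.7094, y* = 11.1937

MRS = MU_x/MU_y = (y/x)^(2). Set equal to P_x/P_y.
Solve for the ratio: y/x = [P_x/P_y]^(0.5).
Substitute y = (y/x)·x into the budget: x* = M/(P_x + P_y·(y/x)).
Numerically y/x = 0.816497, so x* = 183/(6 + 9·0.816497) = 13.7094 and y* = 0.816497·13.7094 = 11.1937.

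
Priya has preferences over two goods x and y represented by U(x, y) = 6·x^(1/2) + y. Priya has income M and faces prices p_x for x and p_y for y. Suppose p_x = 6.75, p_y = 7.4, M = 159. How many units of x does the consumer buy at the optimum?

x* = 10.8168

Utility is quasi-linear in y; the FOC for x is 3/√x = p_x/p_y.
Solve: √x = 3·p_y/p_x, so x*(p_x,p_y) = (3·p_y/p_x)², and y* = (M − p_x·x*)/p_y.
Plugging in: x* = (3·7.4/6.75)² = 10.8168.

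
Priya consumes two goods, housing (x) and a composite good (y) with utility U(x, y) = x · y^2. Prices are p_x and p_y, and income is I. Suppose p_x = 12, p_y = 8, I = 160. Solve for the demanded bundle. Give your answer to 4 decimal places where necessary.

Demand: x*(p_x,p_y,I) = 1/3·I/p_x and y* = 2/3·I/p_y.
At p_x=12, p_y=8, I=160: x* = 1/3·160/12 = 4.4444, y* = 13.3333.

x* = 4.4444, y* = 13.3333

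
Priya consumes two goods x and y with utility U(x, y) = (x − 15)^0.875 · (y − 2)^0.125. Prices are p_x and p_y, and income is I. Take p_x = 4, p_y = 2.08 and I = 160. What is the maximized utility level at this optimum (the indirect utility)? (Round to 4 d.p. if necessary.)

V = 17.8385

MRS = 7·(y−2)/(x−15). Tangency with p_x/p_y gives y−2 = (1/7)·(p_x/p_y)·(x−15).
After buying the subsistence bundle (15, 2), a share 0.875 of the remaining income goes to x: x* = 15 + 0.875·(I − 15p_x − 2p_y)/p_x.
Discretionary income = 160 − 15·4 − 2·2.08 = 95.84; x* = 15 + 0.875·95.84/4 = 35.965; y* = 2 + 0.125·95.84/2.08 = 7.7596.
Utility at the optimum: U(35.965, 7.7596) = 17.8385.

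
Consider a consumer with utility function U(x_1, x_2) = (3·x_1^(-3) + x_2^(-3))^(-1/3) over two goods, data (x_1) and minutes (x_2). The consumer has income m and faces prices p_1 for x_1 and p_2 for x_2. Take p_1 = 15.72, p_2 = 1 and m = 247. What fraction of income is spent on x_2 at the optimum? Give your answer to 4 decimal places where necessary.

MU_x_1 ∝ 3·x_1^(-4), MU_x_2 ∝ x_2^(-4), so MRS = 3·(x_2/x_1)^(4) = p_1/p_2.
Solve for the ratio: x_2/x_1 = [(1/3)·p_1/p_2]^(0.25).
Substitute x_2 = (x_2/x_1)·x_1 into the budget: x_1* = m/(p_1 + p_2·(x_2/x_1)).
Numerically x_2/x_1 = 1.512979, so x_1* = 247/(15.72 + 1·1.512979) = 14.333 and x_2* = 1.512979·14.333 = 21.6855.
Expenditure on x_2: 1·21.6855 = 21.6855; share = 0.0878.

share on x_2 = 0.0878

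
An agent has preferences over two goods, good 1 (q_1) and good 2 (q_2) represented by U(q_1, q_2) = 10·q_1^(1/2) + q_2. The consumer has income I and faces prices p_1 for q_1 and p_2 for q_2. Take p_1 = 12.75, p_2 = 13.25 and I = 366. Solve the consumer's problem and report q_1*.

Set MRS = p_1/p_2: 5·q_1^(−1/2) = p_1/p_2.
Thus q_1* = (5·p_2/p_1)² — independent of I — with the rest of income spent on q_2.
Plugging in: q_1* = (5·13.25/12.75)² = 26.9992.

q_1* = 26.9992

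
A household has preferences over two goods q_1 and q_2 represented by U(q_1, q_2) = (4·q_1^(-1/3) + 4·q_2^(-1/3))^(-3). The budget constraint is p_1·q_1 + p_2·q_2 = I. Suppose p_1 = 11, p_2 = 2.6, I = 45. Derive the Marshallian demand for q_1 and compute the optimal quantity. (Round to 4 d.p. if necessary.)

q_1* = 2.4103

Substitute q_2 = (q_2/q_1)·q_1 into the budget: q_1* = I/(p_1 + p_2·(q_2/q_1)).
Numerically q_2/q_1 = 2.949949, so q_1* = 45/(11 + 2.6·2.949949) = 2.4103.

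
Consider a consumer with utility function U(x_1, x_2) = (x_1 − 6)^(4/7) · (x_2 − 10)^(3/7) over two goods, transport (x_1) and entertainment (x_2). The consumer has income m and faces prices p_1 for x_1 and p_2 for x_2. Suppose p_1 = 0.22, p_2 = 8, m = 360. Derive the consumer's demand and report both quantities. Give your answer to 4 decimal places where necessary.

x_1* = 729.8442, x_2* = 24.9293

After buying the subsistence bundle (6, 10), a share 4/7 of the remaining income goes to x_1: x_1* = 6 + 4/7·(m − 6p_1 − 10p_2)/p_1.
Discretionary income = 360 − 6·0.22 − 10·8 = 278.68; x_1* = 6 + 4/7·278.68/0.22 = 729.8442; x_2* = 10 + 3/7·278.68/8 = 24.9293.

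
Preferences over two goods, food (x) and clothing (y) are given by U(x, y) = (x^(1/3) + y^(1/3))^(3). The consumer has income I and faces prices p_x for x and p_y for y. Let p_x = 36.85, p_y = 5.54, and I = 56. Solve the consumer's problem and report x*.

MU_x ∝ x^(-2/3), MU_y ∝ y^(-2/3), so MRS = (y/x)^(2/3) = p_x/p_y.
Solve for the ratio: y/x = [p_x/p_y]^(1.5).
With the ratio pinned down, the budget gives x* = I/(p_x + p_y·(y/x)) and y* = (y/x)·x*.
Numerically y/x = 17.155034, so x* = 56/(36.85 + 5.54·17.155034) = 0.4246.

x* = 0.4246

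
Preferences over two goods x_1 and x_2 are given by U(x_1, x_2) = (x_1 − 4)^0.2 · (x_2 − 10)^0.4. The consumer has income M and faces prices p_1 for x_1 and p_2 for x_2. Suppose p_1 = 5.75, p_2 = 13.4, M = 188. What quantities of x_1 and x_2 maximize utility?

x_1* = 5.7971, x_2* = 11.5423

Let x_1' = x_1−4, x_2' = x_2−10. MRS = (1/2)·x_2'/x_1' = p_1/p_2.
Substituting into the budget: x_1* = 4 + 1/3·(M − 4·p_1 − 10·p_2)/p_1, and x_2* = 10 + 2/3·(…)/p_2.
Discretionary income = 188 − 4·5.75 − 10·13.4 = 31; x_1* = 4 + 1/3·31/5.75 = 5.7971; x_2* = 10 + 2/3·31/13.4 = 11.5423.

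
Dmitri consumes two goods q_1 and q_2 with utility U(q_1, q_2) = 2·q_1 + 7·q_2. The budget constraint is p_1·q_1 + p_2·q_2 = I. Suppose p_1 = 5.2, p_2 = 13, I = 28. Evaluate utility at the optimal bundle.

V = 15.0769

Perfect substitutes: compare marginal utility per dollar. 2/p_1 vs 7/p_2 → 0.3846 vs 0.5385.
q_2 gives more utility per dollar, so spend all income on q_2: q_2* = I/p_2, q_1* = 0.
Numerically: q_1* = 0, q_2* = 2.1538.
Utility at the optimum: U(0, 2.1538) = 15.0769.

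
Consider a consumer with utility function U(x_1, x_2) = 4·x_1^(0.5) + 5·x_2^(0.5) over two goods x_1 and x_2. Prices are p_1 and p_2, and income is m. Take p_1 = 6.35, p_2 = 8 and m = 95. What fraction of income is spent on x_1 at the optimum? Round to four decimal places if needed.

share on x_1 = 0.4464

From the CES first-order condition, (4/5)·(x_2/x_1)^(0.5) = p_1/p_2.
Solve for the ratio: x_2/x_1 = [(5/4)·p_1/p_2]^(2).
Substitute x_2 = (x_2/x_1)·x_1 into the budget: x_1* = m/(p_1 + p_2·(x_2/x_1)).
Numerically x_2/x_1 = 0.984436, so x_1* = 95/(6.35 + 8·0.984436) = 6.6782 and x_2* = 0.984436·6.6782 = 6.5742.
Expenditure on x_1: 6.35·6.6782 = 42.4063; share = 0.4464.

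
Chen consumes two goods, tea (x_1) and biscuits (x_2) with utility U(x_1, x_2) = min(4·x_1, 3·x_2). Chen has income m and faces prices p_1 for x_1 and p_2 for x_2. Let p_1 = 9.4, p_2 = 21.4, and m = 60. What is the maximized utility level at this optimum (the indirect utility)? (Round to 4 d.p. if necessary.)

V = 6.3269

Here 3·9.4 + 4·21.4 = 113.8, giving x_1* = 1.5817 and x_2* = 2.109.
Utility at the optimum: U(1.5817, 2.109) = 6.3269.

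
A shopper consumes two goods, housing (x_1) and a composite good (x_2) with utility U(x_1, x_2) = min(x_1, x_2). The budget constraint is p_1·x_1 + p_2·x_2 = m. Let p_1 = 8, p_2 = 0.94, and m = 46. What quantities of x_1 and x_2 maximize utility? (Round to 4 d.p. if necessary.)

Leontief preferences: the optimum is at the kink where x_1/1 = x_2/1, i.e. x_2 = x_1.
Budget: p_1·x_1 + p_2·x_1 = m, so (p_1 + p_2)·x_1 = m.
Demand: x_1*(p_1,p_2,m) = m/(p_1 + p_2), x_2* = m/(p_1 + p_2).
Here 8 + 0.94 = 8.94, giving x_1* = 5.1454 and x_2* = 5.1454.

x_1* = 5.1454, x_2* = 5.1454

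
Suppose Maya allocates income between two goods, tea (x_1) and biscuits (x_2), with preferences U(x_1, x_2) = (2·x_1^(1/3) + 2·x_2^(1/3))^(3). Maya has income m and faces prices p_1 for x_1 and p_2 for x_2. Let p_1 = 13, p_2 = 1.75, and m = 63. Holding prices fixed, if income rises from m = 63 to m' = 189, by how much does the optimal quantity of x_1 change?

MRS = MU_x_1/MU_x_2 = (x_2/x_1)^(2/3). Set equal to p_1/p_2.
Hence x_2/x_1 = (p_1/p_2)^(1/(2/3)), i.e. raised to the 1.5 power.
With the ratio pinned down, the budget gives x_1* = m/(p_1 + p_2·(x_2/x_1)) and x_2* = (x_2/x_1)·x_1*.
Numerically x_2/x_1 = 20.246873, so x_1* = 63/(13 + 1.75·20.246873) = 1.3008.
At m' = 189: x_1* = 3.9024. Change: 3.9024 − 1.3008 = 2.6016.

Δx_1* = 2.6016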